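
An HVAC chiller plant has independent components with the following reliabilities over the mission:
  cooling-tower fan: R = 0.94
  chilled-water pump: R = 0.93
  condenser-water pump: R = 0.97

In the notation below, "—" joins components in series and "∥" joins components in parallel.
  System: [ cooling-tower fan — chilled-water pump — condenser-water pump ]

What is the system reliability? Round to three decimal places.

0.848

Series (cooling-tower fan, chilled-water pump, and condenser-water pump): 0.94000 × 0.93000 × 0.97000 = 0.848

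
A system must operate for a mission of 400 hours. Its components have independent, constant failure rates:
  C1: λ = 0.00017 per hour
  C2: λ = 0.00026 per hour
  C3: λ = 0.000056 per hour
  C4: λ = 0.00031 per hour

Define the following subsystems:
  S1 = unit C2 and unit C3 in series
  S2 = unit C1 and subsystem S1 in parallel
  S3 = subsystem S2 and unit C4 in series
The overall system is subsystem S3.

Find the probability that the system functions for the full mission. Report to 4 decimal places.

R(C1) = exp(−0.00017 × 400) = 0.934260
R(C2) = exp(−0.00026 × 400) = 0.901225
R(C3) = exp(−0.000056 × 400) = 0.977849
R(C4) = exp(−0.00031 × 400) = 0.883380
Series (C2 and C3): 0.901225 × 0.977849 = 0.881262
Parallel (C1 and [0.881262]): 1 − (1 − 0.934260)(1 − 0.881262) = 0.992194
Series ([0.992194] and C4): 0.992194 × 0.883380 = 0.8765

0.8765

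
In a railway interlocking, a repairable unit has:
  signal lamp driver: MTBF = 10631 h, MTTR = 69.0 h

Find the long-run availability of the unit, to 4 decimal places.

0.9936

A(signal lamp driver) = MTBF/(MTBF+MTTR) = 10631/(10631+69.0) = 0.9936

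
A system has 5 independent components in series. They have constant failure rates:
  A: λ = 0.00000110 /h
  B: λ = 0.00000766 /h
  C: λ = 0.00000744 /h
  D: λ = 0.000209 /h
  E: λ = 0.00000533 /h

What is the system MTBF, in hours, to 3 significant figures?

4340

Series of exponential components: λ_sys = Σ λ_i
λ_sys = 0.00000110 + 0.00000766 + 0.00000744 + 0.000209 + 0.00000533 = 2.3053e-04 /h
MTBF = 1 / λ_sys = 4340 h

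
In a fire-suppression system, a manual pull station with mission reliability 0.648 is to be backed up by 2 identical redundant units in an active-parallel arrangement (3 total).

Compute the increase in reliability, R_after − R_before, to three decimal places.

0.308

R_before = 0.648
R_after = 1 − (1 − 0.648)^3 = 0.956
ΔR = 0.956 − 0.648 = 0.308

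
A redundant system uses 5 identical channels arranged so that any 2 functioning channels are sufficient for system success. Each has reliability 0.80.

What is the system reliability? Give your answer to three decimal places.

R = Σ_{i=2}^{5} C(5,i) p^i (1−p)^{5−i} with p = 0.80
C(5,2)·0.80^2·0.20^3 = 0.05120
C(5,3)·0.80^3·0.20^2 = 0.20480
C(5,4)·0.80^4·0.20^1 = 0.40960
C(5,5)·0.80^5·0.20^0 = 0.32768
Sum = 0.993

0.993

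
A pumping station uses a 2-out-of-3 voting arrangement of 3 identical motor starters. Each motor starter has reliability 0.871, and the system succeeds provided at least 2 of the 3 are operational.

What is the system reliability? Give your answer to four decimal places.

R = Σ_{i=2}^{3} C(3,i) p^i (1−p)^{3−i} with p = 0.871
C(3,2)·0.871^2·0.129^1 = 0.293594
C(3,3)·0.871^3·0.129^0 = 0.660776
Sum = 0.9544

0.9544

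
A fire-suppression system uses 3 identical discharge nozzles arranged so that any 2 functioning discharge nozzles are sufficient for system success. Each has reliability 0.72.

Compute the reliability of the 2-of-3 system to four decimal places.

0.8087

R = Σ_{i=2}^{3} C(3,i) p^i (1−p)^{3−i} with p = 0.72
C(3,2)·0.72^2·0.28^1 = 0.435456
C(3,3)·0.72^3·0.28^0 = 0.373248
Sum = 0.8087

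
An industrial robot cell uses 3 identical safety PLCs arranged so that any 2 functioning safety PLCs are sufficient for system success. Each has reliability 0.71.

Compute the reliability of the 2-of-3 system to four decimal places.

0.7965

R = Σ_{i=2}^{3} C(3,i) p^i (1−p)^{3−i} with p = 0.71
C(3,2)·0.71^2·0.29^1 = 0.438567
C(3,3)·0.71^3·0.29^0 = 0.357911
Sum = 0.7965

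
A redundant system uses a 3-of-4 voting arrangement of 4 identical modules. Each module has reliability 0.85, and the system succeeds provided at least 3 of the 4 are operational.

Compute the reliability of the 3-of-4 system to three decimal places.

0.890

R = Σ_{i=3}^{4} C(4,i) p^i (1−p)^{4−i} with p = 0.85
C(4,3)·0.85^3·0.15^1 = 0.36848
C(4,4)·0.85^4·0.15^0 = 0.52201
Sum = 0.890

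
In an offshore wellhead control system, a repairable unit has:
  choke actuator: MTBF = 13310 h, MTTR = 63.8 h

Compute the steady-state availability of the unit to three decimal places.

0.995

A(choke actuator) = MTBF/(MTBF+MTTR) = 13310/(13310+63.8) = 0.995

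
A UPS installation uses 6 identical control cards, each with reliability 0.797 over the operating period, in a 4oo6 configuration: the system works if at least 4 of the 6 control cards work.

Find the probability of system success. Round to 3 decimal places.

0.897

R = Σ_{i=4}^{6} C(6,i) p^i (1−p)^{6−i} with p = 0.797
C(6,4)·0.797^4·0.203^2 = 0.24941
C(6,5)·0.797^5·0.203^1 = 0.39169
C(6,6)·0.797^6·0.203^0 = 0.25630
Sum = 0.897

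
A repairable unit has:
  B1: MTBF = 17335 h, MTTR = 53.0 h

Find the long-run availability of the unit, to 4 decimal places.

A(B1) = MTBF/(MTBF+MTTR) = 17335/(17335+53.0) = 0.9970

0.9970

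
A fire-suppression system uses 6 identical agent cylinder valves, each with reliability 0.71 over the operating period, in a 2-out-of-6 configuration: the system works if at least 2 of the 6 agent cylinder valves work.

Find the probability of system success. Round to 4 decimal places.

0.9907

R = Σ_{i=2}^{6} C(6,i) p^i (1−p)^{6−i} with p = 0.71
C(6,2)·0.71^2·0.29^4 = 0.053481
C(6,3)·0.71^3·0.29^3 = 0.174582
C(6,4)·0.71^4·0.29^2 = 0.320568
C(6,5)·0.71^5·0.29^1 = 0.313936
C(6,6)·0.71^6·0.29^0 = 0.128100
Sum = 0.9907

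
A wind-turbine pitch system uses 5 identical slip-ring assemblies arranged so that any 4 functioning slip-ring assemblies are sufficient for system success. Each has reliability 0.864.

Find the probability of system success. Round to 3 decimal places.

0.860

R = Σ_{i=4}^{5} C(5,i) p^i (1−p)^{5−i} with p = 0.864
C(5,4)·0.864^4·0.136^1 = 0.37893
C(5,5)·0.864^5·0.136^0 = 0.48147
Sum = 0.860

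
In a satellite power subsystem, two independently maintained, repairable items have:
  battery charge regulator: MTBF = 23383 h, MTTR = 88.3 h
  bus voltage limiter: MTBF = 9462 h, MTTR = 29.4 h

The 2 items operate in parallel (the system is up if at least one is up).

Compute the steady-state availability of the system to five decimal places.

A(battery charge regulator) = MTBF/(MTBF+MTTR) = 23383/(23383+88.3) = 0.996238
A(bus voltage limiter) = MTBF/(MTBF+MTTR) = 9462/(9462+29.4) = 0.996902
Parallel availability: 1 − (1 − 0.996238)(1 − 0.996902) = 0.99999

0.99999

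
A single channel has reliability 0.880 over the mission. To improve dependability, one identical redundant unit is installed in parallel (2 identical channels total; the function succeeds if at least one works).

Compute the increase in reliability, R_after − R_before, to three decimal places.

0.106

R_before = 0.880
R_after = 1 − (1 − 0.880)^2 = 0.986
ΔR = 0.986 − 0.880 = 0.106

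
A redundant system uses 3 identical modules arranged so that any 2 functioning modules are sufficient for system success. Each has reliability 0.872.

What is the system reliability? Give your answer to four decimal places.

R = Σ_{i=2}^{3} C(3,i) p^i (1−p)^{3−i} with p = 0.872
C(3,2)·0.872^2·0.128^1 = 0.291987
C(3,3)·0.872^3·0.128^0 = 0.663055
Sum = 0.9550

0.9550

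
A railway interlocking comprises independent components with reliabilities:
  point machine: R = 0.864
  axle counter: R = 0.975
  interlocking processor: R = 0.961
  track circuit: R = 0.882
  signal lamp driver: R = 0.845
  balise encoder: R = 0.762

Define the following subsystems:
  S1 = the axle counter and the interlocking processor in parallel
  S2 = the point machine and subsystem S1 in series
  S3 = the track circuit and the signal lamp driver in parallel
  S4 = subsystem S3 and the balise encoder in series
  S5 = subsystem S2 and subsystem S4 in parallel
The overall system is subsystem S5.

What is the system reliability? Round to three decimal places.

Parallel (axle counter and interlocking processor): 1 − (1 − 0.97500)(1 − 0.96100) = 0.99903
Series (point machine and [0.99903]): 0.86400 × 0.99903 = 0.86316
Parallel (track circuit and signal lamp driver): 1 − (1 − 0.88200)(1 − 0.84500) = 0.98171
Series ([0.98171] and balise encoder): 0.98171 × 0.76200 = 0.74806
Parallel ([0.86316] and [0.74806]): 1 − (1 − 0.86316)(1 − 0.74806) = 0.966

0.966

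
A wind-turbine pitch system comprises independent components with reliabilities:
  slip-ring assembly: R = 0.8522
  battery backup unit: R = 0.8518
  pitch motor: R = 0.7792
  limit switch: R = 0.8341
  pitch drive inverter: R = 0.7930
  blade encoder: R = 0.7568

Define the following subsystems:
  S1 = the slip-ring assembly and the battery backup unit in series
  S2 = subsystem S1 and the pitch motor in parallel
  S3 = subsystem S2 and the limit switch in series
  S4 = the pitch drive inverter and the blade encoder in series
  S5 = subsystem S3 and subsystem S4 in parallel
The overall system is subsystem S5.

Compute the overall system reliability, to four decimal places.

Series (slip-ring assembly and battery backup unit): 0.852200 × 0.851800 = 0.725904
Parallel ([0.725904] and pitch motor): 1 − (1 − 0.725904)(1 − 0.779200) = 0.939480
Series ([0.939480] and limit switch): 0.939480 × 0.834100 = 0.783620
Series (pitch drive inverter and blade encoder): 0.793000 × 0.756800 = 0.600142
Parallel ([0.783620] and [0.600142]): 1 − (1 − 0.783620)(1 − 0.600142) = 0.9135

0.9135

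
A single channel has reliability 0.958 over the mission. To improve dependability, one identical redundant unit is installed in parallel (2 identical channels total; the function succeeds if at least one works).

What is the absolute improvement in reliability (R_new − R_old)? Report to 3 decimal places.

R_before = 0.958
R_after = 1 − (1 − 0.958)^2 = 0.998
ΔR = 0.998 − 0.958 = 0.040

0.040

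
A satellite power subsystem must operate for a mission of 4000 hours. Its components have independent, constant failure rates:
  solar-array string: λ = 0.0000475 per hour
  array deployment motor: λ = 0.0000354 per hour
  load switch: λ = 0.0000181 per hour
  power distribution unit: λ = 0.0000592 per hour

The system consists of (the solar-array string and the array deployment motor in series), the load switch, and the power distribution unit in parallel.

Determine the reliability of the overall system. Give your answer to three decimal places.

R(solar-array string) = exp(−0.0000475 × 4000) = 0.82696
R(array deployment motor) = exp(−0.0000354 × 4000) = 0.86797
R(load switch) = exp(−0.0000181 × 4000) = 0.93016
R(power distribution unit) = exp(−0.0000592 × 4000) = 0.78915
Series (solar-array string and array deployment motor): 0.82696 × 0.86797 = 0.71778
Parallel ([0.71778], load switch, and power distribution unit): 1 − (1 − 0.71778)(1 − 0.93016)(1 − 0.78915) = 0.996

0.996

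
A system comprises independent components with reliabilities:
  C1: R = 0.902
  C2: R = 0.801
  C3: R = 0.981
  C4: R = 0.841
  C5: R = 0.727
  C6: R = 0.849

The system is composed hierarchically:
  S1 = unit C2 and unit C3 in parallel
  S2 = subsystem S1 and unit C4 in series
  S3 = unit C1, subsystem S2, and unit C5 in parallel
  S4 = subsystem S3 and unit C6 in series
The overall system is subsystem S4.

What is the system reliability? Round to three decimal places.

Parallel (C2 and C3): 1 − (1 − 0.80100)(1 − 0.98100) = 0.99622
Series ([0.99622] and C4): 0.99622 × 0.84100 = 0.83782
Parallel (C1, [0.83782], and C5): 1 − (1 − 0.90200)(1 − 0.83782)(1 − 0.72700) = 0.99566
Series ([0.99566] and C6): 0.99566 × 0.84900 = 0.845

0.845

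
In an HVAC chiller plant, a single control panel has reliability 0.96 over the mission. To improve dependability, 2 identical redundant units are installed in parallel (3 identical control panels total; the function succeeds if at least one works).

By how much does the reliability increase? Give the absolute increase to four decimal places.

R_before = 0.96
R_after = 1 − (1 − 0.96)^3 = 0.9999
ΔR = 0.9999 − 0.96 = 0.0399

0.0399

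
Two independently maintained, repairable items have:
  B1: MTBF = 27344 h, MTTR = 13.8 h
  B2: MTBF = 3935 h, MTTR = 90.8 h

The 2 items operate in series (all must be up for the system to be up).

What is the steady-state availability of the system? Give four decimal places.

0.9770

A(B1) = MTBF/(MTBF+MTTR) = 27344/(27344+13.8) = 0.999496
A(B2) = MTBF/(MTBF+MTTR) = 3935/(3935+90.8) = 0.977445
Series availability: 0.999496 × 0.977445 = 0.9770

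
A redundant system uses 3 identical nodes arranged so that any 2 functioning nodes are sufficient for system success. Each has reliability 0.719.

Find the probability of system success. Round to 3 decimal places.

R = Σ_{i=2}^{3} C(3,i) p^i (1−p)^{3−i} with p = 0.719
C(3,2)·0.719^2·0.281^1 = 0.43580
C(3,3)·0.719^3·0.281^0 = 0.37169
Sum = 0.807

0.807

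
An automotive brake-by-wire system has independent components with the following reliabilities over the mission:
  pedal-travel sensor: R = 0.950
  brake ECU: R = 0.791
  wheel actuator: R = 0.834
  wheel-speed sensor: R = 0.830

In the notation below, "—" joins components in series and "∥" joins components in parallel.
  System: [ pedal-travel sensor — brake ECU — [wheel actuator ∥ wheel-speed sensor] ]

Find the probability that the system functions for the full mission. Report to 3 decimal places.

Parallel (wheel actuator and wheel-speed sensor): 1 − (1 − 0.83400)(1 − 0.83000) = 0.97178
Series (pedal-travel sensor, brake ECU, and [0.97178]): 0.95000 × 0.79100 × 0.97178 = 0.730

0.730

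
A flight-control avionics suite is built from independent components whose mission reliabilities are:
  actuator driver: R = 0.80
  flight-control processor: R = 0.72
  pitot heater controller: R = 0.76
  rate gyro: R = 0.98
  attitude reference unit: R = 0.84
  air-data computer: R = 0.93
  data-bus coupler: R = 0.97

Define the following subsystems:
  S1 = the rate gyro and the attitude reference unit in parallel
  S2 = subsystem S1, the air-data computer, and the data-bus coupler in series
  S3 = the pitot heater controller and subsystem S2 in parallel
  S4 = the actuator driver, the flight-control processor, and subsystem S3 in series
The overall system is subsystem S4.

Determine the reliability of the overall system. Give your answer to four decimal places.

Parallel (rate gyro and attitude reference unit): 1 − (1 − 0.980000)(1 − 0.840000) = 0.996800
Series ([0.996800], air-data computer, and data-bus coupler): 0.996800 × 0.930000 × 0.970000 = 0.899213
Parallel (pitot heater controller and [0.899213]): 1 − (1 − 0.760000)(1 − 0.899213) = 0.975811
Series (actuator driver, flight-control processor, and [0.975811]): 0.800000 × 0.720000 × 0.975811 = 0.5621

0.5621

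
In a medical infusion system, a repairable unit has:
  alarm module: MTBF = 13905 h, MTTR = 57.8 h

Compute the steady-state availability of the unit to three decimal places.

A(alarm module) = MTBF/(MTBF+MTTR) = 13905/(13905+57.8) = 0.996

0.996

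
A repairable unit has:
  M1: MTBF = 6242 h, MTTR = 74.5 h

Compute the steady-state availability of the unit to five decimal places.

0.98821

A(M1) = MTBF/(MTBF+MTTR) = 6242/(6242+74.5) = 0.98821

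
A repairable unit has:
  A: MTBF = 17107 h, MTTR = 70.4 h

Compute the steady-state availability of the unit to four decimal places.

A(A) = MTBF/(MTBF+MTTR) = 17107/(17107+70.4) = 0.9959

0.9959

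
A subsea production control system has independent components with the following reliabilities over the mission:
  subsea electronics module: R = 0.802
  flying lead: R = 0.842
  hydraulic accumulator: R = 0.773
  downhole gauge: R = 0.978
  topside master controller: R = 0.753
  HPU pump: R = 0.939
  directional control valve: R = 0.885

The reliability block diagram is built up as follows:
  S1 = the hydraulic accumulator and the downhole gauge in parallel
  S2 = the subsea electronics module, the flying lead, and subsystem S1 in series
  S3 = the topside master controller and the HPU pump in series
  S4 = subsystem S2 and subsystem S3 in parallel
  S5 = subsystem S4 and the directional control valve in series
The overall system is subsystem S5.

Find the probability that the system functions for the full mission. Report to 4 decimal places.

0.7999

Parallel (hydraulic accumulator and downhole gauge): 1 − (1 − 0.773000)(1 − 0.978000) = 0.995006
Series (subsea electronics module, flying lead, and [0.995006]): 0.802000 × 0.842000 × 0.995006 = 0.671912
Series (topside master controller and HPU pump): 0.753000 × 0.939000 = 0.707067
Parallel ([0.671912] and [0.707067]): 1 − (1 − 0.671912)(1 − 0.707067) = 0.903892
Series ([0.903892] and directional control valve): 0.903892 × 0.885000 = 0.7999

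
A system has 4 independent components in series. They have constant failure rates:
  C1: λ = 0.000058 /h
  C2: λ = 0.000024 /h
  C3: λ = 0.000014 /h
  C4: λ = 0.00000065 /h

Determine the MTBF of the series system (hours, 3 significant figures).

Series of exponential components: λ_sys = Σ λ_i
λ_sys = 0.000058 + 0.000024 + 0.000014 + 0.00000065 = 9.6650e-05 /h
MTBF = 1 / λ_sys = 10300 h

10300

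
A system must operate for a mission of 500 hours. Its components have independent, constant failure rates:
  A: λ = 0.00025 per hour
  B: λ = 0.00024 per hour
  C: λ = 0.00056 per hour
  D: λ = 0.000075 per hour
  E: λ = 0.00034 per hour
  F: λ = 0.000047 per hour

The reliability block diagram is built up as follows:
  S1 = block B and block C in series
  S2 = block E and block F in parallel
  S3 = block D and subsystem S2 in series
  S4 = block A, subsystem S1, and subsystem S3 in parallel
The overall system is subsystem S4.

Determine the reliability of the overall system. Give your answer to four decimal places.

0.9984

R(A) = exp(−0.00025 × 500) = 0.882497
R(B) = exp(−0.00024 × 500) = 0.886920
R(C) = exp(−0.00056 × 500) = 0.755784
R(D) = exp(−0.000075 × 500) = 0.963194
R(E) = exp(−0.00034 × 500) = 0.843665
R(F) = exp(−0.000047 × 500) = 0.976774
Series (B and C): 0.886920 × 0.755784 = 0.670320
Parallel (E and F): 1 − (1 − 0.843665)(1 − 0.976774) = 0.996369
Series (D and [0.996369]): 0.963194 × 0.996369 = 0.959697
Parallel (A, [0.670320], and [0.959697]): 1 − (1 − 0.882497)(1 − 0.670320)(1 − 0.959697) = 0.9984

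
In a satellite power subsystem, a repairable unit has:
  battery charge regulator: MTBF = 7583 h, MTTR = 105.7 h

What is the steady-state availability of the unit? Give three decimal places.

A(battery charge regulator) = MTBF/(MTBF+MTTR) = 7583/(7583+105.7) = 0.986

0.986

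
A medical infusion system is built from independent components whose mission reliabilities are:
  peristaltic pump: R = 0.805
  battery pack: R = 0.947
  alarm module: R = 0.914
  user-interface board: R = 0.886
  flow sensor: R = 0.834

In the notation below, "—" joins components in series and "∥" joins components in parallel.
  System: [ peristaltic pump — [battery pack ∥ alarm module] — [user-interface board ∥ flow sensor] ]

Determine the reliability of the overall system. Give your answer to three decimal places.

0.786

Parallel (battery pack and alarm module): 1 − (1 − 0.94700)(1 − 0.91400) = 0.99544
Parallel (user-interface board and flow sensor): 1 − (1 − 0.88600)(1 − 0.83400) = 0.98108
Series (peristaltic pump, [0.99544], and [0.98108]): 0.80500 × 0.99544 × 0.98108 = 0.786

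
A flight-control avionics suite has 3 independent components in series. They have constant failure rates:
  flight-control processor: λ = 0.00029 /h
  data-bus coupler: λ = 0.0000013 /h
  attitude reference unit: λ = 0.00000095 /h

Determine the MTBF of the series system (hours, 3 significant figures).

3420

Series of exponential components: λ_sys = Σ λ_i
λ_sys = 0.00029 + 0.0000013 + 0.00000095 = 2.9225e-04 /h
MTBF = 1 / λ_sys = 3420 h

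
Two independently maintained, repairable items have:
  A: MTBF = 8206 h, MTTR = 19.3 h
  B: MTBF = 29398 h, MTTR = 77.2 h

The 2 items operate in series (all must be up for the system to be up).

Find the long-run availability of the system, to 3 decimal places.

0.995

A(A) = MTBF/(MTBF+MTTR) = 8206/(8206+19.3) = 0.997654
A(B) = MTBF/(MTBF+MTTR) = 29398/(29398+77.2) = 0.997381
Series availability: 0.997654 × 0.997381 = 0.995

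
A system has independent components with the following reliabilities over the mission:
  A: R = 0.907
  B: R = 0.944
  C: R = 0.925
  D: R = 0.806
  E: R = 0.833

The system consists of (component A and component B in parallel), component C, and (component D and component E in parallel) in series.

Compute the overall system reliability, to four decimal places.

0.8904

Parallel (A and B): 1 − (1 − 0.907000)(1 − 0.944000) = 0.994792
Parallel (D and E): 1 − (1 − 0.806000)(1 − 0.833000) = 0.967602
Series ([0.994792], C, and [0.967602]): 0.994792 × 0.925000 × 0.967602 = 0.8904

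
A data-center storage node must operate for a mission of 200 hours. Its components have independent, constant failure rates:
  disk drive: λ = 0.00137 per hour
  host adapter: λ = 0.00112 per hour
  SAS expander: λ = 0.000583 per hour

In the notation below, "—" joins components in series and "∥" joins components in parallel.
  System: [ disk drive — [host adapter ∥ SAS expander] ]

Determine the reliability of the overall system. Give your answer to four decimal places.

R(disk drive) = exp(−0.00137 × 200) = 0.760332
R(host adapter) = exp(−0.00112 × 200) = 0.799315
R(SAS expander) = exp(−0.000583 × 200) = 0.889941
Parallel (host adapter and SAS expander): 1 − (1 − 0.799315)(1 − 0.889941) = 0.977913
Series (disk drive and [0.977913]): 0.760332 × 0.977913 = 0.7435

0.7435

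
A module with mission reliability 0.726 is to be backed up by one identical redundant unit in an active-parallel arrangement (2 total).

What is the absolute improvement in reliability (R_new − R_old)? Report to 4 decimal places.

R_before = 0.726
R_after = 1 − (1 − 0.726)^2 = 0.9249
ΔR = 0.9249 − 0.726 = 0.1989

0.1989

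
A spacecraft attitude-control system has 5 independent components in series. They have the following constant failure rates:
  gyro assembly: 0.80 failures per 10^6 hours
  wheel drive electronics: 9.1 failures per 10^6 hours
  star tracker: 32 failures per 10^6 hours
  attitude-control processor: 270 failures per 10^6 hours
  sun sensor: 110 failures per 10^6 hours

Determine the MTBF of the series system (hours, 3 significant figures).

2370

Series of exponential components: λ_sys = Σ λ_i
λ_sys = 0.00000080 + 0.0000091 + 0.000032 + 0.00027 + 0.00011 = 4.2190e-04 /h
MTBF = 1 / λ_sys = 2370 h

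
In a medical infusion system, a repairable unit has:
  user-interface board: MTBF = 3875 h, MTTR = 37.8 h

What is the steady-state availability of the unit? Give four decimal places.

A(user-interface board) = MTBF/(MTBF+MTTR) = 3875/(3875+37.8) = 0.9903

0.9903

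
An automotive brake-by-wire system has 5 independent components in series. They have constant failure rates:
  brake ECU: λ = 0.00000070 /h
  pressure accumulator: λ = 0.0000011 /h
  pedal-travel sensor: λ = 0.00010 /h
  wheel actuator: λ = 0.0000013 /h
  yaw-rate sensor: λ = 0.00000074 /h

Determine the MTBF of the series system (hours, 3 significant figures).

Series of exponential components: λ_sys = Σ λ_i
λ_sys = 0.00000070 + 0.0000011 + 0.00010 + 0.0000013 + 0.00000074 = 1.0384e-04 /h
MTBF = 1 / λ_sys = 9630 h

9630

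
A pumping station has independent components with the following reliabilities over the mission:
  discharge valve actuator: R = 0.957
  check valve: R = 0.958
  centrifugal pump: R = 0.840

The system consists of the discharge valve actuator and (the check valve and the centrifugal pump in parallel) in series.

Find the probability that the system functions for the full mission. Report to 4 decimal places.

Parallel (check valve and centrifugal pump): 1 − (1 − 0.958000)(1 − 0.840000) = 0.993280
Series (discharge valve actuator and [0.993280]): 0.957000 × 0.993280 = 0.9506

0.9506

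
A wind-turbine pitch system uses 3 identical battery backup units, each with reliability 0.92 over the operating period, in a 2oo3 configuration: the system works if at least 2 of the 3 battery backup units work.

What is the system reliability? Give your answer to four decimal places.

R = Σ_{i=2}^{3} C(3,i) p^i (1−p)^{3−i} with p = 0.92
C(3,2)·0.92^2·0.08^1 = 0.203136
C(3,3)·0.92^3·0.08^0 = 0.778688
Sum = 0.9818

0.9818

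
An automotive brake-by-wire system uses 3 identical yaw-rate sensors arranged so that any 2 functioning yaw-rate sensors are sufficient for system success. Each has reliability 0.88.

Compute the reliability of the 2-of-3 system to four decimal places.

R = Σ_{i=2}^{3} C(3,i) p^i (1−p)^{3−i} with p = 0.88
C(3,2)·0.88^2·0.12^1 = 0.278784
C(3,3)·0.88^3·0.12^0 = 0.681472
Sum = 0.9603

0.9603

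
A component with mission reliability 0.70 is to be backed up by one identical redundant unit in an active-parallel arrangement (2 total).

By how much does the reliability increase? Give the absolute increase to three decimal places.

0.210

R_before = 0.70
R_after = 1 − (1 − 0.70)^2 = 0.910
ΔR = 0.910 − 0.70 = 0.210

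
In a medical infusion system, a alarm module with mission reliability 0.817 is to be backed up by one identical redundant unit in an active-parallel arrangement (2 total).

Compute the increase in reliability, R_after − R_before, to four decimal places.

0.1495

R_before = 0.817
R_after = 1 − (1 − 0.817)^2 = 0.9665
ΔR = 0.9665 − 0.817 = 0.1495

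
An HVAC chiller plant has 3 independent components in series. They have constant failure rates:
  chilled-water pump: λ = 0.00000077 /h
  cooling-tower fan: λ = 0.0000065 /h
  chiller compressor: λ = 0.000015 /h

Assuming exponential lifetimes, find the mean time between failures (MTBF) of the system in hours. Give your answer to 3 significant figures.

Series of exponential components: λ_sys = Σ λ_i
λ_sys = 0.00000077 + 0.0000065 + 0.000015 = 2.2270e-05 /h
MTBF = 1 / λ_sys = 44900 h

44900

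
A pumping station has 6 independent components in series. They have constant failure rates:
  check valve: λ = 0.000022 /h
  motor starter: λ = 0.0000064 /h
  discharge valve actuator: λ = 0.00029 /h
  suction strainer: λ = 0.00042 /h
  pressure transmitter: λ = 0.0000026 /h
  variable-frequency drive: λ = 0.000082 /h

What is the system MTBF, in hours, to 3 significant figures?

Series of exponential components: λ_sys = Σ λ_i
λ_sys = 0.000022 + 0.0000064 + 0.00029 + 0.00042 + 0.0000026 + 0.000082 = 8.2300e-04 /h
MTBF = 1 / λ_sys = 1220 h

1220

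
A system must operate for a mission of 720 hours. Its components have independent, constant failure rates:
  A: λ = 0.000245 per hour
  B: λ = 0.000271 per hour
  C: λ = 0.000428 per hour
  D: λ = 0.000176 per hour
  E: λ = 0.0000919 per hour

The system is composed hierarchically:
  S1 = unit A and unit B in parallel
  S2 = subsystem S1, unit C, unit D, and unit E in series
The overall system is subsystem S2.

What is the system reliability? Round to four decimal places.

R(A) = exp(−0.000245 × 720) = 0.838283
R(B) = exp(−0.000271 × 720) = 0.822736
R(C) = exp(−0.000428 × 720) = 0.734798
R(D) = exp(−0.000176 × 720) = 0.880980
R(E) = exp(−0.0000919 × 720) = 0.935974
Parallel (A and B): 1 − (1 − 0.838283)(1 − 0.822736) = 0.971333
Series ([0.971333], C, D, and E): 0.971333 × 0.734798 × 0.880980 × 0.935974 = 0.5885

0.5885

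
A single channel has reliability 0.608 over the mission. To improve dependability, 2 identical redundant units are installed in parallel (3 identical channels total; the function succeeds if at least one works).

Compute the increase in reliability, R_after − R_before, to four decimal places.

R_before = 0.608
R_after = 1 − (1 − 0.608)^3 = 0.9398
ΔR = 0.9398 − 0.608 = 0.3318

0.3318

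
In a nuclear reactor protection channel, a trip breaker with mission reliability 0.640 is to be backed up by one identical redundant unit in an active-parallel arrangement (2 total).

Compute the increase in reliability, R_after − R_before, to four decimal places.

R_before = 0.640
R_after = 1 − (1 − 0.640)^2 = 0.8704
ΔR = 0.8704 − 0.640 = 0.2304

0.2304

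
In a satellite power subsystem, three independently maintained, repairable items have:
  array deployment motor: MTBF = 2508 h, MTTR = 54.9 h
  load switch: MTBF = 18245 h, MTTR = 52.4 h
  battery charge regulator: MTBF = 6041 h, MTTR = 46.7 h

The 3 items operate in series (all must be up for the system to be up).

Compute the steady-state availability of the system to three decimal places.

A(array deployment motor) = MTBF/(MTBF+MTTR) = 2508/(2508+54.9) = 0.978579
A(load switch) = MTBF/(MTBF+MTTR) = 18245/(18245+52.4) = 0.997136
A(battery charge regulator) = MTBF/(MTBF+MTTR) = 6041/(6041+46.7) = 0.992329
Series availability: 0.978579 × 0.997136 × 0.992329 = 0.968

0.968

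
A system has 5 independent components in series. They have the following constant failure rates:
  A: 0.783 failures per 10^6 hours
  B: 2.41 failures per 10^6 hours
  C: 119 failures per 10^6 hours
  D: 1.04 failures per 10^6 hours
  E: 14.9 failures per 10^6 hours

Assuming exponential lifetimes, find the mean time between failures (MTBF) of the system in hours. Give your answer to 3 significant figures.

7240

Series of exponential components: λ_sys = Σ λ_i
λ_sys = 0.000000783 + 0.00000241 + 0.000119 + 0.00000104 + 0.0000149 = 1.3813e-04 /h
MTBF = 1 / λ_sys = 7240 h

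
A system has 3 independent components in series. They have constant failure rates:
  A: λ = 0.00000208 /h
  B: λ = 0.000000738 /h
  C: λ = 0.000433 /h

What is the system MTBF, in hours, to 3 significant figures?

Series of exponential components: λ_sys = Σ λ_i
λ_sys = 0.00000208 + 0.000000738 + 0.000433 = 4.3582e-04 /h
MTBF = 1 / λ_sys = 2290 h

2290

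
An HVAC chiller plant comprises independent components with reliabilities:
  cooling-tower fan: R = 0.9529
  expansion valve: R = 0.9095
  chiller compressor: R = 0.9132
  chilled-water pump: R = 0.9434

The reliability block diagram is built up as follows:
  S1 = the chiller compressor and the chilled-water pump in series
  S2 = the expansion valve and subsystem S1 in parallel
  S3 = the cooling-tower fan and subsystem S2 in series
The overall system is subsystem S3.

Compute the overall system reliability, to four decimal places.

Series (chiller compressor and chilled-water pump): 0.913200 × 0.943400 = 0.861513
Parallel (expansion valve and [0.861513]): 1 − (1 − 0.909500)(1 − 0.861513) = 0.987467
Series (cooling-tower fan and [0.987467]): 0.952900 × 0.987467 = 0.9410

0.9410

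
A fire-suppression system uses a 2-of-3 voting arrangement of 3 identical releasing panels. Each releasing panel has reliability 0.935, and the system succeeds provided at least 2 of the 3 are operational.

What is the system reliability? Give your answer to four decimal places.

R = Σ_{i=2}^{3} C(3,i) p^i (1−p)^{3−i} with p = 0.935
C(3,2)·0.935^2·0.065^1 = 0.170474
C(3,3)·0.935^3·0.065^0 = 0.817400
Sum = 0.9879

0.9879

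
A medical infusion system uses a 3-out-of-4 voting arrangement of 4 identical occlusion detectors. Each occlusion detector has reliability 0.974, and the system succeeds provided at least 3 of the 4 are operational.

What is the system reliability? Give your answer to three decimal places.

R = Σ_{i=3}^{4} C(4,i) p^i (1−p)^{4−i} with p = 0.974
C(4,3)·0.974^3·0.026^1 = 0.09610
C(4,4)·0.974^4·0.026^0 = 0.89999
Sum = 0.996

0.996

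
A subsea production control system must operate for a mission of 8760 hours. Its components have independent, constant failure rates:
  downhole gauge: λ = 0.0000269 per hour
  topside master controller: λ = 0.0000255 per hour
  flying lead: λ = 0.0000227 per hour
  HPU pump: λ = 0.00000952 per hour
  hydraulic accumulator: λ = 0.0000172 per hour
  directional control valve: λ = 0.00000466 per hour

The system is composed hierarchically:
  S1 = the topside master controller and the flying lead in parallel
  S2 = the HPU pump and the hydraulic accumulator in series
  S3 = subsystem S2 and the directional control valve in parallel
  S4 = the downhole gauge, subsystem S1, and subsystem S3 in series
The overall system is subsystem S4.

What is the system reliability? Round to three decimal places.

0.755

R(downhole gauge) = exp(−0.0000269 × 8760) = 0.79006
R(topside master controller) = exp(−0.0000255 × 8760) = 0.79981
R(flying lead) = exp(−0.0000227 × 8760) = 0.81967
R(HPU pump) = exp(−0.00000952 × 8760) = 0.91999
R(hydraulic accumulator) = exp(−0.0000172 × 8760) = 0.86013
R(directional control valve) = exp(−0.00000466 × 8760) = 0.96000
Parallel (topside master controller and flying lead): 1 − (1 − 0.79981)(1 − 0.81967) = 0.96390
Series (HPU pump and hydraulic accumulator): 0.91999 × 0.86013 = 0.79131
Parallel ([0.79131] and directional control valve): 1 − (1 − 0.79131)(1 − 0.96000) = 0.99165
Series (downhole gauge, [0.96390], and [0.99165]): 0.79006 × 0.96390 × 0.99165 = 0.755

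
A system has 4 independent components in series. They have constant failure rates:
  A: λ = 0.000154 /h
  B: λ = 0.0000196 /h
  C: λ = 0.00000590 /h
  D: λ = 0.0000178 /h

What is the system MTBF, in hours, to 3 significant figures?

5070

Series of exponential components: λ_sys = Σ λ_i
λ_sys = 0.000154 + 0.0000196 + 0.00000590 + 0.0000178 = 1.9730e-04 /h
MTBF = 1 / λ_sys = 5070 h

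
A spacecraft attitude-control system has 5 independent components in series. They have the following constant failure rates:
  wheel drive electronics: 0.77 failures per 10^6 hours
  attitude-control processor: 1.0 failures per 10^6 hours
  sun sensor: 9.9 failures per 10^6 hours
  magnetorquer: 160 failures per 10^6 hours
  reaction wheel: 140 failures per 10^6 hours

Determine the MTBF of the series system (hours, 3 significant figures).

Series of exponential components: λ_sys = Σ λ_i
λ_sys = 0.00000077 + 0.0000010 + 0.0000099 + 0.00016 + 0.00014 = 3.1167e-04 /h
MTBF = 1 / λ_sys = 3210 h

3210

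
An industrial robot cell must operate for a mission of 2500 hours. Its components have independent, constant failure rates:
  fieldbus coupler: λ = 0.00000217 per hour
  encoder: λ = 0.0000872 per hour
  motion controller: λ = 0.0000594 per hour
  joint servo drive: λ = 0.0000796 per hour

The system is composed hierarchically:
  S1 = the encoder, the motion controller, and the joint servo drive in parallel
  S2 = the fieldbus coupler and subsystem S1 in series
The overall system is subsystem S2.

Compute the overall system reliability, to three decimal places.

0.990

R(fieldbus coupler) = exp(−0.00000217 × 2500) = 0.99459
R(encoder) = exp(−0.0000872 × 2500) = 0.80413
R(motion controller) = exp(−0.0000594 × 2500) = 0.86200
R(joint servo drive) = exp(−0.0000796 × 2500) = 0.81955
Parallel (encoder, motion controller, and joint servo drive): 1 − (1 − 0.80413)(1 − 0.86200)(1 − 0.81955) = 0.99512
Series (fieldbus coupler and [0.99512]): 0.99459 × 0.99512 = 0.990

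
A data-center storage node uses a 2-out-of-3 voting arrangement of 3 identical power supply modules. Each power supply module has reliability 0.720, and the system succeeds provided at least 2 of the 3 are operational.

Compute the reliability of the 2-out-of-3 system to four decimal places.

0.8087

R = Σ_{i=2}^{3} C(3,i) p^i (1−p)^{3−i} with p = 0.720
C(3,2)·0.720^2·0.280^1 = 0.435456
C(3,3)·0.720^3·0.280^0 = 0.373248
Sum = 0.8087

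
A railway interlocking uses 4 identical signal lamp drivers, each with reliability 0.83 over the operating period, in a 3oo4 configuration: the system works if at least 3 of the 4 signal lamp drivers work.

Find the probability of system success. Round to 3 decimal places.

0.863

R = Σ_{i=3}^{4} C(4,i) p^i (1−p)^{4−i} with p = 0.83
C(4,3)·0.83^3·0.17^1 = 0.38882
C(4,4)·0.83^4·0.17^0 = 0.47458
Sum = 0.863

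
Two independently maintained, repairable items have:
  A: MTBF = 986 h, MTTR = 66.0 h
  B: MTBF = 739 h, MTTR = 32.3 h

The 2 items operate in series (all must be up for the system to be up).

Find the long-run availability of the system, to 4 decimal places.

A(A) = MTBF/(MTBF+MTTR) = 986/(986+66.0) = 0.937262
A(B) = MTBF/(MTBF+MTTR) = 739/(739+32.3) = 0.958123
Series availability: 0.937262 × 0.958123 = 0.8980

0.8980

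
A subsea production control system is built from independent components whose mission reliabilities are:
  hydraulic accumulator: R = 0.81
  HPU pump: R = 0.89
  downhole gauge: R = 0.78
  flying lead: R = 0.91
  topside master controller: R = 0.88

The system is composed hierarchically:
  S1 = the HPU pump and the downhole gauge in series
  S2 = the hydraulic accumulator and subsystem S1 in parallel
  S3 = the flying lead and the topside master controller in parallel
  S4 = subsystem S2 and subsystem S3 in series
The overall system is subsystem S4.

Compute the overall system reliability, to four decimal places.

0.9317

Series (HPU pump and downhole gauge): 0.890000 × 0.780000 = 0.694200
Parallel (hydraulic accumulator and [0.694200]): 1 − (1 − 0.810000)(1 − 0.694200) = 0.941898
Parallel (flying lead and topside master controller): 1 − (1 − 0.910000)(1 − 0.880000) = 0.989200
Series ([0.941898] and [0.989200]): 0.941898 × 0.989200 = 0.9317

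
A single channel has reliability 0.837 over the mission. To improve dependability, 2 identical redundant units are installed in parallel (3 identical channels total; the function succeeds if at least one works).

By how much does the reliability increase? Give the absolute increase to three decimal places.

R_before = 0.837
R_after = 1 − (1 − 0.837)^3 = 0.996
ΔR = 0.996 − 0.837 = 0.159

0.159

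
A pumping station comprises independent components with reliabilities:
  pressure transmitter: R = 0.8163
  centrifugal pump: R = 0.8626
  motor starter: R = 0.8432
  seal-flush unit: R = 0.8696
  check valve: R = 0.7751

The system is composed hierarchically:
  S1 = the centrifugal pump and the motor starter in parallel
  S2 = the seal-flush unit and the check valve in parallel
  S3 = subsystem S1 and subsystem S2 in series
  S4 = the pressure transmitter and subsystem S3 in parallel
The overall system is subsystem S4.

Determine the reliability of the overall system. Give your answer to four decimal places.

Parallel (centrifugal pump and motor starter): 1 − (1 − 0.862600)(1 − 0.843200) = 0.978456
Parallel (seal-flush unit and check valve): 1 − (1 − 0.869600)(1 − 0.775100) = 0.970673
Series ([0.978456] and [0.970673]): 0.978456 × 0.970673 = 0.949761
Parallel (pressure transmitter and [0.949761]): 1 − (1 − 0.816300)(1 − 0.949761) = 0.9908

0.9908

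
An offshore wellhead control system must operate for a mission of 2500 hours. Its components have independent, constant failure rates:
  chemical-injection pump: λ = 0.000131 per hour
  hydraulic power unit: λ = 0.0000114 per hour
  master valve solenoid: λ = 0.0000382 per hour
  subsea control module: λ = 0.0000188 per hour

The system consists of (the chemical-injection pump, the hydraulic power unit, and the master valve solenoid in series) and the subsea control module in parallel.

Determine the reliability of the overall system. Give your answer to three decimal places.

R(chemical-injection pump) = exp(−0.000131 × 2500) = 0.72072
R(hydraulic power unit) = exp(−0.0000114 × 2500) = 0.97190
R(master valve solenoid) = exp(−0.0000382 × 2500) = 0.90892
R(subsea control module) = exp(−0.0000188 × 2500) = 0.95409
Series (chemical-injection pump, hydraulic power unit, and master valve solenoid): 0.72072 × 0.97190 × 0.90892 = 0.63667
Parallel ([0.63667] and subsea control module): 1 − (1 − 0.63667)(1 − 0.95409) = 0.983

0.983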